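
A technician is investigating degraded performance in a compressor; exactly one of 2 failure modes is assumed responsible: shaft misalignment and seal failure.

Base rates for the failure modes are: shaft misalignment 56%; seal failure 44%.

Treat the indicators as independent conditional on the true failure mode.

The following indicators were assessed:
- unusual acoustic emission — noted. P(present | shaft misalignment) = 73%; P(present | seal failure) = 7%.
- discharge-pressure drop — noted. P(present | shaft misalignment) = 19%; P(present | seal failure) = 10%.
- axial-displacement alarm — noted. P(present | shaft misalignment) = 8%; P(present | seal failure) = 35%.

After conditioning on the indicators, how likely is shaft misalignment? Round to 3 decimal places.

0.852

For each hypothesis, the unnormalized posterior weight is prior × product of the indicator likelihoods:
  shaft misalignment: 0.56 × 0.73 × 0.19 × 0.08 = 0.0062138
  seal failure: 0.44 × 0.07 × 0.10 × 0.35 = 0.001078
The unnormalized weights sum to 0.0072918.
P(shaft misalignment | evidence) = 0.0062138 / 0.0072918 ≈ 0.852.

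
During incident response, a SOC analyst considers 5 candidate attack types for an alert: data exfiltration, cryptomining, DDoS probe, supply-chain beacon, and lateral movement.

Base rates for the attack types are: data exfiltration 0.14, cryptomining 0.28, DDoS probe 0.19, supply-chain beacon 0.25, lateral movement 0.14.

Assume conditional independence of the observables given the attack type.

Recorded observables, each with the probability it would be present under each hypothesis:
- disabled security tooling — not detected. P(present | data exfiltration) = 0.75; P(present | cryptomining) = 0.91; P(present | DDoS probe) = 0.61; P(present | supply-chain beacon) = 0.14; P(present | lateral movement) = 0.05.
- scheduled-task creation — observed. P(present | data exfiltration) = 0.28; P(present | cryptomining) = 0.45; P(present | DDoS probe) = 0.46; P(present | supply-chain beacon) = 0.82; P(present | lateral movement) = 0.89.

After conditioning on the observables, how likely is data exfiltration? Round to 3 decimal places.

0.028

Multiply each prior by the joint likelihood of the observable pattern (using 1 − P(present | H) for each absent observable):
  data exfiltration: 0.14 × (1 − 0.75) × 0.28 = 0.0098
  cryptomining: 0.28 × (1 − 0.91) × 0.45 = 0.01134
  DDoS probe: 0.19 × (1 − 0.61) × 0.46 = 0.034086
  supply-chain beacon: 0.25 × (1 − 0.14) × 0.82 = 0.1763
  lateral movement: 0.14 × (1 − 0.05) × 0.89 = 0.11837
The unnormalized weights sum to 0.3499.
P(data exfiltration | evidence) = 0.0098 / 0.3499 ≈ 0.028.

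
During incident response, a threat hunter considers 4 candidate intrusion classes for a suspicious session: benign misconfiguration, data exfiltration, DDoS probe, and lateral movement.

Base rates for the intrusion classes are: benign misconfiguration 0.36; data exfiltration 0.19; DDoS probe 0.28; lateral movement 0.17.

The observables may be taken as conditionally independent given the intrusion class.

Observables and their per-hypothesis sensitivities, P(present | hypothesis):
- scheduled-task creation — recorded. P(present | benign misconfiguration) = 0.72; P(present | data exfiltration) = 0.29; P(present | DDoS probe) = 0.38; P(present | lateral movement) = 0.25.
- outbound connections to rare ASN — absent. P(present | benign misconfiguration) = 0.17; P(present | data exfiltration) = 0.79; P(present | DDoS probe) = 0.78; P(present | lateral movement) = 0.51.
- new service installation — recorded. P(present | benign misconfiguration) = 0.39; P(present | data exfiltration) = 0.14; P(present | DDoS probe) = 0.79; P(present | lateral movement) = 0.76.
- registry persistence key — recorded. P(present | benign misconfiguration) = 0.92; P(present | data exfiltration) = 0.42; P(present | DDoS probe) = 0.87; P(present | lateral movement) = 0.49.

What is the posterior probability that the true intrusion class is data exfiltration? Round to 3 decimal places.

0.007

By Bayes' rule with conditional independence, the unnormalized weight for each hypothesis is prior × ∏ likelihoods (using 1 − P(present | H) for each absent observable):
  benign misconfiguration: 0.36 × 0.72 × (1 − 0.17) × 0.39 × 0.92 = 0.077191
  data exfiltration: 0.19 × 0.29 × (1 − 0.79) × 0.14 × 0.42 = 0.00068037
  DDoS probe: 0.28 × 0.38 × (1 − 0.78) × 0.79 × 0.87 = 0.016088
  lateral movement: 0.17 × 0.25 × (1 − 0.51) × 0.76 × 0.49 = 0.0077552
The unnormalized weights sum to 0.10171.
P(data exfiltration | evidence) = 0.00068037 / 0.10171 ≈ 0.007.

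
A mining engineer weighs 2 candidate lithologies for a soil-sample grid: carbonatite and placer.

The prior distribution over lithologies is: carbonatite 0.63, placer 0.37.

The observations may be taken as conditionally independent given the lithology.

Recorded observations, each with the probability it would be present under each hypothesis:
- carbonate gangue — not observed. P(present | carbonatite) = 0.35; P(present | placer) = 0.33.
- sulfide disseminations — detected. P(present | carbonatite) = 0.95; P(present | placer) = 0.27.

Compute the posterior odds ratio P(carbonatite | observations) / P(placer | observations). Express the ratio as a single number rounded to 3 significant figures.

5.81

The normalizing constant cancels in an odds ratio, so compute prior × likelihood for the two hypotheses only (using 1 − P(present | H) for each absent observation):
  carbonatite: 0.63 × (1 − 0.35) × 0.95 = 0.38903
  placer: 0.37 × (1 − 0.33) × 0.27 = 0.066933
Posterior odds = 0.38903 / 0.066933 ≈ 5.81.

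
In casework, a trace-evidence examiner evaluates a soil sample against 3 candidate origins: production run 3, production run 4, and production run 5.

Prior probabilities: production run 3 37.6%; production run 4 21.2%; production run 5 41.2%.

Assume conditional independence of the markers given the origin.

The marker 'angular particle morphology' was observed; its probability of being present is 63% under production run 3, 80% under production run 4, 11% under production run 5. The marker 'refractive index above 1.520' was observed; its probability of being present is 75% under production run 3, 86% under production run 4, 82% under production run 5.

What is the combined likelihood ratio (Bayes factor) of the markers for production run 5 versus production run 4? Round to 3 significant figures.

Take the product of per-marker likelihoods under each hypothesis, then divide.
  production run 5: 0.11 × 0.82 = 0.0902
  production run 4: 0.80 × 0.86 = 0.688
Bayes factor = 0.0902 / 0.688 ≈ 0.131

0.131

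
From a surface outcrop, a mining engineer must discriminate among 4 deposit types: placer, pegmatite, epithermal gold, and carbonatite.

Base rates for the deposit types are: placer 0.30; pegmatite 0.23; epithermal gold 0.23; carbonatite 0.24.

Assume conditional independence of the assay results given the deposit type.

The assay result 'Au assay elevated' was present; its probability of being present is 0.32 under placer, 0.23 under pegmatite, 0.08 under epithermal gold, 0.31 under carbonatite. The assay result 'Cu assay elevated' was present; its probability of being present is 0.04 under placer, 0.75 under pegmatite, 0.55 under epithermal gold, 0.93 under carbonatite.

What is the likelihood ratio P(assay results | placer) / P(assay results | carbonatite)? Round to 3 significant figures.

0.0444

Joint likelihood of the assay result pattern under each hypothesis:
  placer: 0.32 × 0.04 = 0.0128
  carbonatite: 0.31 × 0.93 = 0.2883
Bayes factor = 0.0128 / 0.2883 ≈ 0.0444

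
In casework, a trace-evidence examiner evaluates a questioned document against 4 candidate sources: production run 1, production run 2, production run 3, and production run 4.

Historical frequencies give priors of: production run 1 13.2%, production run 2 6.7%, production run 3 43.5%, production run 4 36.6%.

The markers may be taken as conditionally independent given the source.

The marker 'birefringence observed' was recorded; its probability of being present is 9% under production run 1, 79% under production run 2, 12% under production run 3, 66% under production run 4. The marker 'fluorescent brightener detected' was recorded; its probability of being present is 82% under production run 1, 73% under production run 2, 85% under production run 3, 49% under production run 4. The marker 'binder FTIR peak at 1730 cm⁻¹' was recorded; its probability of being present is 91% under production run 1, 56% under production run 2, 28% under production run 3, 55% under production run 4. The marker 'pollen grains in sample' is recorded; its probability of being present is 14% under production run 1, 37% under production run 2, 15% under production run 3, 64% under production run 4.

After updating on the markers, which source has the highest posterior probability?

Multiply each prior by the joint likelihood of the marker pattern:
  production run 1: 0.132 × 0.09 × 0.82 × 0.91 × 0.14 = 0.0012411
  production run 2: 0.067 × 0.79 × 0.73 × 0.56 × 0.37 = 0.008006
  production run 3: 0.435 × 0.12 × 0.85 × 0.28 × 0.15 = 0.0018635
  production run 4: 0.366 × 0.66 × 0.49 × 0.55 × 0.64 = 0.041664
Normalizing constant Z = 0.0012411 + 0.008006 + 0.0018635 + 0.041664 = 0.052775.
P(production run 1 | evidence) ≈ 0.0012411 / 0.052775 ≈ 0.024
P(production run 2 | evidence) ≈ 0.008006 / 0.052775 ≈ 0.152
P(production run 3 | evidence) ≈ 0.0018635 / 0.052775 ≈ 0.035
P(production run 4 | evidence) ≈ 0.041664 / 0.052775 ≈ 0.789
The largest is 0.789, so production run 4 is most probable.

production run 4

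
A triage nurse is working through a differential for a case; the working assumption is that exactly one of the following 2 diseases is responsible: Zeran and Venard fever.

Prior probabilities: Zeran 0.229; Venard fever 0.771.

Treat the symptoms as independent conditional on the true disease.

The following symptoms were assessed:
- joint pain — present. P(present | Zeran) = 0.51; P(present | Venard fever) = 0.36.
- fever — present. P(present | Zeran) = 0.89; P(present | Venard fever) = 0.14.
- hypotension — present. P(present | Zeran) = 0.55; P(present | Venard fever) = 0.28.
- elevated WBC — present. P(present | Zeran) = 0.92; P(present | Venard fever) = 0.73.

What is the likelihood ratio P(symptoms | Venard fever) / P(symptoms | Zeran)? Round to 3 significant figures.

Take the product of per-symptom likelihoods under each hypothesis, then divide.
  Venard fever: 0.36 × 0.14 × 0.28 × 0.73 = 0.010302
  Zeran: 0.51 × 0.89 × 0.55 × 0.92 = 0.22967
Bayes factor = 0.010302 / 0.22967 ≈ 0.0449

0.0449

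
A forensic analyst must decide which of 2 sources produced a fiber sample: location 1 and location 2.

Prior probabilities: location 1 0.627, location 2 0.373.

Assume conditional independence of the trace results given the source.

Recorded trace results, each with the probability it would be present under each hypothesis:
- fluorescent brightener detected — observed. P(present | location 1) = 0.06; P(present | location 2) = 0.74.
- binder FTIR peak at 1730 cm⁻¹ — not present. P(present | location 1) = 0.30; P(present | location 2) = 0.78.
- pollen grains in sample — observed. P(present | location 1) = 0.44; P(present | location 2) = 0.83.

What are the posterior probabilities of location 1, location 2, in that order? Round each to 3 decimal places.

Multiply each prior by the joint likelihood of the trace result pattern (using 1 − P(present | H) for each absent trace result):
  location 1: 0.627 × 0.06 × (1 − 0.30) × 0.44 = 0.011587
  location 2: 0.373 × 0.74 × (1 − 0.78) × 0.83 = 0.050401
Marginal likelihood of the evidence = 0.061988.
P(location 1 | evidence) = 0.011587 / 0.061988 ≈ 0.187
P(location 2 | evidence) = 0.050401 / 0.061988 ≈ 0.813

0.187, 0.813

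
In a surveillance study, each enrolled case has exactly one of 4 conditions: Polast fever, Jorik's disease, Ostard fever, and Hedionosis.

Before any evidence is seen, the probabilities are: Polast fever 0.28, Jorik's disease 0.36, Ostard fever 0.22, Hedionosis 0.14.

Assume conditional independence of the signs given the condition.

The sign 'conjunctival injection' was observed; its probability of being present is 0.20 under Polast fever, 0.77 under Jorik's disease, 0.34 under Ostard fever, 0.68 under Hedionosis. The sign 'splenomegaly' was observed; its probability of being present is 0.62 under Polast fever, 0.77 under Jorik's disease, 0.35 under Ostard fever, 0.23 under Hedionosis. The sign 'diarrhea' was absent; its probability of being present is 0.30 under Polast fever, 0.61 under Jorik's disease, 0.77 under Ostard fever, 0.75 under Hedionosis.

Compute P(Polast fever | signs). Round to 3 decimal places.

By Bayes' rule with conditional independence, the unnormalized weight for each hypothesis is prior × ∏ likelihoods (using 1 − P(present | H) for each absent sign):
  Polast fever: 0.28 × 0.20 × 0.62 × (1 − 0.30) = 0.024304
  Jorik's disease: 0.36 × 0.77 × 0.77 × (1 − 0.61) = 0.083243
  Ostard fever: 0.22 × 0.34 × 0.35 × (1 − 0.77) = 0.0060214
  Hedionosis: 0.14 × 0.68 × 0.23 × (1 − 0.75) = 0.005474
The unnormalized weights sum to 0.11904.
P(Polast fever | evidence) = 0.024304 / 0.11904 ≈ 0.204.

0.204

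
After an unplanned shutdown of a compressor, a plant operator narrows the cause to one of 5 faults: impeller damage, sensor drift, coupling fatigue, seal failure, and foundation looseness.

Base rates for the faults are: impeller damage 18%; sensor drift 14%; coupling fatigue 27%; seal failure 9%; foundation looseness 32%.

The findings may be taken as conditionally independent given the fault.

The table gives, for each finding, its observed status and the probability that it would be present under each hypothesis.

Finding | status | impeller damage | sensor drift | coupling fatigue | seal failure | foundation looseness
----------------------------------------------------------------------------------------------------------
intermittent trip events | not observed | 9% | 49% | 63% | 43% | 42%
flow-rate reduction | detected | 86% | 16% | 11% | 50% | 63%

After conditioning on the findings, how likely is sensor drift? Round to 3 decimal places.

0.037

For each hypothesis, the unnormalized posterior weight is prior × product of the finding likelihoods (using 1 − P(present | H) for each absent finding):
  impeller damage: 0.18 × (1 − 0.09) × 0.86 = 0.14087
  sensor drift: 0.14 × (1 − 0.49) × 0.16 = 0.011424
  coupling fatigue: 0.27 × (1 − 0.63) × 0.11 = 0.010989
  seal failure: 0.09 × (1 − 0.43) × 0.50 = 0.02565
  foundation looseness: 0.32 × (1 − 0.42) × 0.63 = 0.11693
The unnormalized weights sum to 0.30586.
P(sensor drift | evidence) = 0.011424 / 0.30586 ≈ 0.037.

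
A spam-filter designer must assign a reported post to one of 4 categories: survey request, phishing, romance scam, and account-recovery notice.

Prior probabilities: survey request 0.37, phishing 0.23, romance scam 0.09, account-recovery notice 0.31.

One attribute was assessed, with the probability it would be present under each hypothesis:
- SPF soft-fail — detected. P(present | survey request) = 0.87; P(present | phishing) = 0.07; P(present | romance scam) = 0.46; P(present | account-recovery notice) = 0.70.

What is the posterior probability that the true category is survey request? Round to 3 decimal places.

By Bayes' rule, the unnormalized weight for each hypothesis is prior × likelihood:
  survey request: 0.37 × 0.87 = 0.3219
  phishing: 0.23 × 0.07 = 0.0161
  romance scam: 0.09 × 0.46 = 0.0414
  account-recovery notice: 0.31 × 0.70 = 0.217
Marginal likelihood of the evidence = 0.5964.
P(survey request | evidence) = 0.3219 / 0.5964 ≈ 0.540.

0.540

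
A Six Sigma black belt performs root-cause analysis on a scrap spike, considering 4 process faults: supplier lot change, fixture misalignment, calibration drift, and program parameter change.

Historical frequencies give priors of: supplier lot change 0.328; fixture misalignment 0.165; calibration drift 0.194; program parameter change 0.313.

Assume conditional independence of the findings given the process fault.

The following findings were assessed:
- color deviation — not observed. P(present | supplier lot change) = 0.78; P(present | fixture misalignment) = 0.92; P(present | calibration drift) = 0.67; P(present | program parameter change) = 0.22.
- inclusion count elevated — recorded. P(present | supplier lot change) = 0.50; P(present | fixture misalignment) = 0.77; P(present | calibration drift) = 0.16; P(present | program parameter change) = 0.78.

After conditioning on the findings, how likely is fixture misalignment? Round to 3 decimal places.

By Bayes' rule with conditional independence, the unnormalized weight for each hypothesis is prior × ∏ likelihoods (using 1 − P(present | H) for each absent finding):
  supplier lot change: 0.328 × (1 − 0.78) × 0.50 = 0.03608
  fixture misalignment: 0.165 × (1 − 0.92) × 0.77 = 0.010164
  calibration drift: 0.194 × (1 − 0.67) × 0.16 = 0.010243
  program parameter change: 0.313 × (1 − 0.22) × 0.78 = 0.19043
Normalizing constant Z = 0.03608 + 0.010164 + 0.010243 + 0.19043 = 0.24692.
P(fixture misalignment | evidence) = 0.010164 / 0.24692 ≈ 0.041.

0.041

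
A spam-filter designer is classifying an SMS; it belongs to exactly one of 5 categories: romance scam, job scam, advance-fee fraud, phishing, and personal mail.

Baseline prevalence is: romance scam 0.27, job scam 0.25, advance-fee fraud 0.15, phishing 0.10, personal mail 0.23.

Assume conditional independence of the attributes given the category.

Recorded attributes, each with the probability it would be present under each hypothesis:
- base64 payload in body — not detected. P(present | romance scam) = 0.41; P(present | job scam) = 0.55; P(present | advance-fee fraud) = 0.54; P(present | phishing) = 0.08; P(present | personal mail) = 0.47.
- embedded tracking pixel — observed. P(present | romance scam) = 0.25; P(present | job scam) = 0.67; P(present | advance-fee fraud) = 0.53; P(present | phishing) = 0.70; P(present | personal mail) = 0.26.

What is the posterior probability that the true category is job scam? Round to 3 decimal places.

For each hypothesis, the unnormalized posterior weight is prior × product of the attribute likelihoods (using 1 − P(present | H) for each absent attribute):
  romance scam: 0.27 × (1 − 0.41) × 0.25 = 0.039825
  job scam: 0.25 × (1 − 0.55) × 0.67 = 0.075375
  advance-fee fraud: 0.15 × (1 − 0.54) × 0.53 = 0.03657
  phishing: 0.10 × (1 − 0.08) × 0.70 = 0.0644
  personal mail: 0.23 × (1 − 0.47) × 0.26 = 0.031694
Normalizing constant Z = 0.039825 + 0.075375 + 0.03657 + 0.0644 + 0.031694 = 0.24786.
P(job scam | evidence) = 0.075375 / 0.24786 ≈ 0.304.

0.304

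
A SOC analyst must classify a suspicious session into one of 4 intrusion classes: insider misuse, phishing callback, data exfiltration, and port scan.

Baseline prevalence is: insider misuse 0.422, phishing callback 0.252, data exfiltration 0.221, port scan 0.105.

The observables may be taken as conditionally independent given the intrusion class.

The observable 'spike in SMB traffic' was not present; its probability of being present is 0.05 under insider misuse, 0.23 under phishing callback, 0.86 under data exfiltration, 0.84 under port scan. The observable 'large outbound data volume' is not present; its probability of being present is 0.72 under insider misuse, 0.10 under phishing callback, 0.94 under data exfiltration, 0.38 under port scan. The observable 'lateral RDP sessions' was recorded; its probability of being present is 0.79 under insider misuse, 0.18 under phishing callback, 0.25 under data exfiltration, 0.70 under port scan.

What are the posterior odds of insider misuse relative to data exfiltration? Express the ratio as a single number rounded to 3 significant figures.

191

The normalizing constant cancels in an odds ratio, so compute prior × likelihood for the two hypotheses only (using 1 − P(present | H) for each absent observable):
  insider misuse: 0.422 × (1 − 0.05) × (1 − 0.72) × 0.79 = 0.088679
  data exfiltration: 0.221 × (1 − 0.86) × (1 − 0.94) × 0.25 = 0.0004641
Posterior odds = 0.088679 / 0.0004641 ≈ 191.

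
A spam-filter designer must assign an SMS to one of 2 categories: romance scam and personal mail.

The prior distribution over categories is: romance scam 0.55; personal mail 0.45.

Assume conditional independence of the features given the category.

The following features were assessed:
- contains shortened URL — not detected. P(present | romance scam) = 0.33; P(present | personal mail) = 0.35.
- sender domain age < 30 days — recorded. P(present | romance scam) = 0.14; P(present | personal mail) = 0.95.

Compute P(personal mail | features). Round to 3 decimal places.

0.843

Multiply each prior by the joint likelihood of the feature pattern (using 1 − P(present | H) for each absent feature):
  romance scam: 0.55 × (1 − 0.33) × 0.14 = 0.05159
  personal mail: 0.45 × (1 − 0.35) × 0.95 = 0.27788
Normalizing constant Z = 0.05159 + 0.27788 = 0.32947.
P(personal mail | evidence) = 0.27788 / 0.32947 ≈ 0.843.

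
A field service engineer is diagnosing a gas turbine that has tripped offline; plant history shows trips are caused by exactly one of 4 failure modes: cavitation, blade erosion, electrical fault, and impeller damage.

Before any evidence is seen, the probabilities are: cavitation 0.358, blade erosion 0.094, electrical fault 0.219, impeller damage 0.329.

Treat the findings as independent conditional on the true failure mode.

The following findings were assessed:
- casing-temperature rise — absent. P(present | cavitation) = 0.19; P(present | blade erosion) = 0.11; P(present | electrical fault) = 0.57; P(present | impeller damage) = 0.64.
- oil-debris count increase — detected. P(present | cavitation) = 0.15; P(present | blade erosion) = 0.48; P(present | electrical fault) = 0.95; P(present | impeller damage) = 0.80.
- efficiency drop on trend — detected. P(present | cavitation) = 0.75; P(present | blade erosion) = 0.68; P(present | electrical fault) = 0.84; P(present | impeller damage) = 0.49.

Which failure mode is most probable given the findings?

By Bayes' rule with conditional independence, the unnormalized weight for each hypothesis is prior × ∏ likelihoods (using 1 − P(present | H) for each absent finding):
  cavitation: 0.358 × (1 − 0.19) × 0.15 × 0.75 = 0.032623
  blade erosion: 0.094 × (1 − 0.11) × 0.48 × 0.68 = 0.027307
  electrical fault: 0.219 × (1 − 0.57) × 0.95 × 0.84 = 0.075148
  impeller damage: 0.329 × (1 − 0.64) × 0.80 × 0.49 = 0.046428
Normalizing constant Z = 0.032623 + 0.027307 + 0.075148 + 0.046428 = 0.18151.
P(cavitation | evidence) ≈ 0.032623 / 0.18151 ≈ 0.180
P(blade erosion | evidence) ≈ 0.027307 / 0.18151 ≈ 0.150
P(electrical fault | evidence) ≈ 0.075148 / 0.18151 ≈ 0.414
P(impeller damage | evidence) ≈ 0.046428 / 0.18151 ≈ 0.256
The largest is 0.414, so electrical fault is most probable.

electrical fault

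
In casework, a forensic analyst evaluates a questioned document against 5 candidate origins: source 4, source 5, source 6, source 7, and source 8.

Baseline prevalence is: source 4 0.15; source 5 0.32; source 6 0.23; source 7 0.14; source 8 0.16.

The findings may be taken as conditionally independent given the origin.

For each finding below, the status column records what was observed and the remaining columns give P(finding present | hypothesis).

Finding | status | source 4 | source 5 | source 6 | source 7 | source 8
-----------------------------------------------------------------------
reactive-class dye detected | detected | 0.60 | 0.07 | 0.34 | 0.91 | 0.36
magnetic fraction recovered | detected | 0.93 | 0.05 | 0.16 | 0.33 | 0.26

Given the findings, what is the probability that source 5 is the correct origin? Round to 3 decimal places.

0.007

Multiply each prior by the joint likelihood of the evidence pattern:
  source 4: 0.15 × 0.60 × 0.93 = 0.0837
  source 5: 0.32 × 0.07 × 0.05 = 0.00112
  source 6: 0.23 × 0.34 × 0.16 = 0.012512
  source 7: 0.14 × 0.91 × 0.33 = 0.042042
  source 8: 0.16 × 0.36 × 0.26 = 0.014976
Normalizing constant Z = 0.0837 + 0.00112 + 0.012512 + 0.042042 + 0.014976 = 0.15435.
P(source 5 | evidence) = 0.00112 / 0.15435 ≈ 0.007.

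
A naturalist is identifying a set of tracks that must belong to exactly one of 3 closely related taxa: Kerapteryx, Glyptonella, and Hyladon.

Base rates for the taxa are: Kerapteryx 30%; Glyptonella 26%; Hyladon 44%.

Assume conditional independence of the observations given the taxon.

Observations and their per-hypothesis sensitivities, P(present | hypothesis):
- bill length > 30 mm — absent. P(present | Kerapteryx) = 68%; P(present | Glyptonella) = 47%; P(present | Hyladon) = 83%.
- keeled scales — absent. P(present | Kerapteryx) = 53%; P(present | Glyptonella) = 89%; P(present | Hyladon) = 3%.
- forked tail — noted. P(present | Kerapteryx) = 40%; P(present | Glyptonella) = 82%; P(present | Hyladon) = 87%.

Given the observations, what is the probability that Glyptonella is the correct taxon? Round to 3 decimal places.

By Bayes' rule with conditional independence, the unnormalized weight for each hypothesis is prior × ∏ likelihoods (using 1 − P(present | H) for each absent observation):
  Kerapteryx: 0.30 × (1 − 0.68) × (1 − 0.53) × 0.40 = 0.018048
  Glyptonella: 0.26 × (1 − 0.47) × (1 − 0.89) × 0.82 = 0.01243
  Hyladon: 0.44 × (1 − 0.83) × (1 − 0.03) × 0.87 = 0.063124
Normalizing constant Z = 0.018048 + 0.01243 + 0.063124 = 0.093601.
P(Glyptonella | evidence) = 0.01243 / 0.093601 ≈ 0.133.

0.133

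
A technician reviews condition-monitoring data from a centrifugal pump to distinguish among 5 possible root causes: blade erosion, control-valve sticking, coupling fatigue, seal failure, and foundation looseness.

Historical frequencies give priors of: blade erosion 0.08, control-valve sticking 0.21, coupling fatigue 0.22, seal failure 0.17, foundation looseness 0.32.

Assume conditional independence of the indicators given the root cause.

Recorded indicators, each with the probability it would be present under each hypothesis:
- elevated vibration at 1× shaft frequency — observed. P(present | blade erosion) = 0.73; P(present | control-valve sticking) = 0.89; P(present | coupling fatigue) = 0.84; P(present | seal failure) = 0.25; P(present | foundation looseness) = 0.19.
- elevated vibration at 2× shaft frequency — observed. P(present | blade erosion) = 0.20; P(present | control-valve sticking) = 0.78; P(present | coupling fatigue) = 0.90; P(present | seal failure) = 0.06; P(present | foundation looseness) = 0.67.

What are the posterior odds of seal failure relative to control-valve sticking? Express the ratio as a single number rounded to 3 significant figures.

Unnormalized posterior weight (prior times the indicator likelihoods) for each of the two hypotheses:
  seal failure: 0.17 × 0.25 × 0.06 = 0.00255
  control-valve sticking: 0.21 × 0.89 × 0.78 = 0.14578
Posterior odds = 0.00255 / 0.14578 ≈ 0.0175.

0.0175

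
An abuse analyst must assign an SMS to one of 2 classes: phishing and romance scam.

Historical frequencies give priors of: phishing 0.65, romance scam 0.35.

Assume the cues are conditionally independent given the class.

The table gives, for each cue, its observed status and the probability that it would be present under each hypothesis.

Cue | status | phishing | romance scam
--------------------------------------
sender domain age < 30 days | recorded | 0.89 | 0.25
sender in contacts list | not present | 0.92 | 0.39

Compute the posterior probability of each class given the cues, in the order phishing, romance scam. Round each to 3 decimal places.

0.464, 0.536

For each hypothesis, the unnormalized posterior weight is prior × product of the cue likelihoods (using 1 − P(present | H) for each absent cue):
  phishing: 0.65 × 0.89 × (1 − 0.92) = 0.04628
  romance scam: 0.35 × 0.25 × (1 − 0.39) = 0.053375
Normalizing constant Z = 0.04628 + 0.053375 = 0.099655.
P(phishing | evidence) = 0.04628 / 0.099655 ≈ 0.464
P(romance scam | evidence) = 0.053375 / 0.099655 ≈ 0.536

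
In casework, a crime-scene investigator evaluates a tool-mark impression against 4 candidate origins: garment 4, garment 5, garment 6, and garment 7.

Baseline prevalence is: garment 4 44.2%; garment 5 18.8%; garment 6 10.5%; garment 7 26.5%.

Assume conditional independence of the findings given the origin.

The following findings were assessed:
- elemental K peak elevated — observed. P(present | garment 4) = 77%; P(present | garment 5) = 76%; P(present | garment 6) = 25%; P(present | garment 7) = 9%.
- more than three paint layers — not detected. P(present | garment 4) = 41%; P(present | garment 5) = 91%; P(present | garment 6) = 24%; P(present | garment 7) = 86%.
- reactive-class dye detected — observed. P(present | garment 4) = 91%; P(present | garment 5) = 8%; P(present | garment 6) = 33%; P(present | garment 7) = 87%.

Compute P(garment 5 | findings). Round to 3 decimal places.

0.005

By Bayes' rule with conditional independence, the unnormalized weight for each hypothesis is prior × ∏ likelihoods (using 1 − P(present | H) for each absent finding):
  garment 4: 0.442 × 0.77 × (1 − 0.41) × 0.91 = 0.18273
  garment 5: 0.188 × 0.76 × (1 − 0.91) × 0.08 = 0.0010287
  garment 6: 0.105 × 0.25 × (1 − 0.24) × 0.33 = 0.0065835
  garment 7: 0.265 × 0.09 × (1 − 0.86) × 0.87 = 0.0029049
Normalizing constant Z = 0.18273 + 0.0010287 + 0.0065835 + 0.0029049 = 0.19325.
P(garment 5 | evidence) = 0.0010287 / 0.19325 ≈ 0.005.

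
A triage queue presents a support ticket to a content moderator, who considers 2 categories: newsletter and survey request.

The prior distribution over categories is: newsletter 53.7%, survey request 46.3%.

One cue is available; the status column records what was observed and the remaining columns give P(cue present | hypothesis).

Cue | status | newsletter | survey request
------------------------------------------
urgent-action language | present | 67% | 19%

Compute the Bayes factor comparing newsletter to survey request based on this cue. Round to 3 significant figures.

Likelihood of this cue under each hypothesis:
  newsletter: 0.67
  survey request: 0.19
Bayes factor = 0.67 / 0.19 ≈ 3.53

3.53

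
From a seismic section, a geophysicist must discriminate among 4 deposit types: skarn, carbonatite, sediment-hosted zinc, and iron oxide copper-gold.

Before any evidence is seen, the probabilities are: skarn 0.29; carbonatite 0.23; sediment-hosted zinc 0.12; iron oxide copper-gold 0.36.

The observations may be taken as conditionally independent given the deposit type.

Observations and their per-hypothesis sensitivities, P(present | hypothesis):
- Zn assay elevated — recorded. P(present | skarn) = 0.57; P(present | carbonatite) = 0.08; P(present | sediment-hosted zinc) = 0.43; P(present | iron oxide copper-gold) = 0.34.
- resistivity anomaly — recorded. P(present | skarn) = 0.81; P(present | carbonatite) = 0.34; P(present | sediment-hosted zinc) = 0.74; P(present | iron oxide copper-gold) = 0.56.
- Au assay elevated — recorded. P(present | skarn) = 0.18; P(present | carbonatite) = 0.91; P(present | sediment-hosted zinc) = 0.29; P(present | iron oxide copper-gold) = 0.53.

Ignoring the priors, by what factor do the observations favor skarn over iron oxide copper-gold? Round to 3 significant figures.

0.824

Take the product of per-observation likelihoods under each hypothesis, then divide.
  skarn: 0.57 × 0.81 × 0.18 = 0.083106
  iron oxide copper-gold: 0.34 × 0.56 × 0.53 = 0.10091
Bayes factor = 0.083106 / 0.10091 ≈ 0.824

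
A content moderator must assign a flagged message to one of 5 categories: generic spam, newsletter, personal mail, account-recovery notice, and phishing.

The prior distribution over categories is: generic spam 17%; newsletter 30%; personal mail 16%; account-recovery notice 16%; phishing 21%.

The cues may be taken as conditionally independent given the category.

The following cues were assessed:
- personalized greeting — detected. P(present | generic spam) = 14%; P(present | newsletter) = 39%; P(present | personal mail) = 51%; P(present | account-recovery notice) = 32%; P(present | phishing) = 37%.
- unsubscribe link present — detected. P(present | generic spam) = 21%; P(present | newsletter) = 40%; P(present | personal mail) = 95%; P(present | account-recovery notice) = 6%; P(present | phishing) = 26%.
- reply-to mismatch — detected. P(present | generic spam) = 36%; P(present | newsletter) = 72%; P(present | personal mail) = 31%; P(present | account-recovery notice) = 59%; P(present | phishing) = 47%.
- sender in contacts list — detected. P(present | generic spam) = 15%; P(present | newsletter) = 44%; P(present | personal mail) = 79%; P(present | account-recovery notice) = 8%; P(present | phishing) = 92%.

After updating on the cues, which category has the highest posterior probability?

By Bayes' rule with conditional independence, the unnormalized weight for each hypothesis is prior × ∏ likelihoods:
  generic spam: 0.17 × 0.14 × 0.21 × 0.36 × 0.15 = 0.00026989
  newsletter: 0.30 × 0.39 × 0.40 × 0.72 × 0.44 = 0.014826
  personal mail: 0.16 × 0.51 × 0.95 × 0.31 × 0.79 = 0.018985
  account-recovery notice: 0.16 × 0.32 × 0.06 × 0.59 × 0.08 = 0.000145
  phishing: 0.21 × 0.37 × 0.26 × 0.47 × 0.92 = 0.0087353
The unnormalized weights sum to 0.042961.
P(generic spam | evidence) ≈ 0.00026989 / 0.042961 ≈ 0.006
P(newsletter | evidence) ≈ 0.014826 / 0.042961 ≈ 0.345
P(personal mail | evidence) ≈ 0.018985 / 0.042961 ≈ 0.442
P(account-recovery notice | evidence) ≈ 0.000145 / 0.042961 ≈ 0.003
P(phishing | evidence) ≈ 0.0087353 / 0.042961 ≈ 0.203
The largest is 0.442, so personal mail is most probable.

personal mail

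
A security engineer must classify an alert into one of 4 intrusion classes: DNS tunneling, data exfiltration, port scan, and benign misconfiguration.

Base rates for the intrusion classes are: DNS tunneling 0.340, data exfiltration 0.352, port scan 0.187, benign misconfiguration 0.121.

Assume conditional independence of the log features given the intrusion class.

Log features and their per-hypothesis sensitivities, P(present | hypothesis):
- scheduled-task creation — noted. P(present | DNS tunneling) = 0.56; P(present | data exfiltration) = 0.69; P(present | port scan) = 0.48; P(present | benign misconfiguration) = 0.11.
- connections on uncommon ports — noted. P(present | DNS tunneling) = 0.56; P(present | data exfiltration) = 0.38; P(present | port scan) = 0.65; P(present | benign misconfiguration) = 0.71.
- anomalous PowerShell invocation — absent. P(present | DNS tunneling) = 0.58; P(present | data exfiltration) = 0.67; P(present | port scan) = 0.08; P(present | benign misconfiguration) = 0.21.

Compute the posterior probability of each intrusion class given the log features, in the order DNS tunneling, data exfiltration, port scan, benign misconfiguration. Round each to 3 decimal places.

0.328, 0.223, 0.394, 0.055

Multiply each prior by the joint likelihood of the log feature pattern (using 1 − P(present | H) for each absent log feature):
  DNS tunneling: 0.340 × 0.56 × 0.56 × (1 − 0.58) = 0.044782
  data exfiltration: 0.352 × 0.69 × 0.38 × (1 − 0.67) = 0.030457
  port scan: 0.187 × 0.48 × 0.65 × (1 − 0.08) = 0.053676
  benign misconfiguration: 0.121 × 0.11 × 0.71 × (1 − 0.21) = 0.0074656
The unnormalized weights sum to 0.13638.
P(DNS tunneling | evidence) = 0.044782 / 0.13638 ≈ 0.328
P(data exfiltration | evidence) = 0.030457 / 0.13638 ≈ 0.223
P(port scan | evidence) = 0.053676 / 0.13638 ≈ 0.394
P(benign misconfiguration | evidence) = 0.0074656 / 0.13638 ≈ 0.055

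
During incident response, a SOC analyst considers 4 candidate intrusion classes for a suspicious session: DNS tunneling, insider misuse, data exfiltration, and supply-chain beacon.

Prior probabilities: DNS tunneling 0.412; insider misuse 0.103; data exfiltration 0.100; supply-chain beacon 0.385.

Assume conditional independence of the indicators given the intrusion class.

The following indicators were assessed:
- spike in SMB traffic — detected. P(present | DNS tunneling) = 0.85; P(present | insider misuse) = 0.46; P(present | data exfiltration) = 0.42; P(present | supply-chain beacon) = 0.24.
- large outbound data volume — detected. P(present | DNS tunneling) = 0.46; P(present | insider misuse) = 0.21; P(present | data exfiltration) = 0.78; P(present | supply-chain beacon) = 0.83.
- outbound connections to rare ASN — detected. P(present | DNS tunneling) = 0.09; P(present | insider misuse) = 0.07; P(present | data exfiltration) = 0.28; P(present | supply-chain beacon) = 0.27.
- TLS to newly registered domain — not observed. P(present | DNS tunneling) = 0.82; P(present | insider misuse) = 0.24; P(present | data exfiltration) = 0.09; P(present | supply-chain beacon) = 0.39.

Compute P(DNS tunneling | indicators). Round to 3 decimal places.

0.108

For each hypothesis, the unnormalized posterior weight is prior × product of the indicator likelihoods (using 1 − P(present | H) for each absent indicator):
  DNS tunneling: 0.412 × 0.85 × 0.46 × 0.09 × (1 − 0.82) = 0.0026097
  insider misuse: 0.103 × 0.46 × 0.21 × 0.07 × (1 − 0.24) = 0.00052933
  data exfiltration: 0.100 × 0.42 × 0.78 × 0.28 × (1 − 0.09) = 0.0083472
  supply-chain beacon: 0.385 × 0.24 × 0.83 × 0.27 × (1 − 0.39) = 0.012631
The unnormalized weights sum to 0.024117.
P(DNS tunneling | evidence) = 0.0026097 / 0.024117 ≈ 0.108.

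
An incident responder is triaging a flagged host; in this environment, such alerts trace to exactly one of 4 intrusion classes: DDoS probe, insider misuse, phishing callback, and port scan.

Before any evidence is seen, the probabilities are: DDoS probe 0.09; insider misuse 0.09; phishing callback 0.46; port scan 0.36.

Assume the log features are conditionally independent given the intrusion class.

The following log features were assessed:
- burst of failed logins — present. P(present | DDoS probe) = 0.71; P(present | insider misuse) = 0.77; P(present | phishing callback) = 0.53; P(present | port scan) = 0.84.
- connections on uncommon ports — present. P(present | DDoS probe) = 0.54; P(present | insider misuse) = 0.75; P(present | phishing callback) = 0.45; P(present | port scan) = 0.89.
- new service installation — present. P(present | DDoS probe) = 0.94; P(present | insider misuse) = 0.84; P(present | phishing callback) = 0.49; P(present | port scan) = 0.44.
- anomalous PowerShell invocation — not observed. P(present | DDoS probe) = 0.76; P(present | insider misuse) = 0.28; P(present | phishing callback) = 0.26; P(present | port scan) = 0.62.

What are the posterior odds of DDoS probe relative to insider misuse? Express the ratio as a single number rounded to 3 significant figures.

0.248

Posterior odds equal prior odds times the likelihood ratio; only the two competing hypotheses matter (using 1 − P(present | H) for each absent log feature).
  DDoS probe: 0.09 × 0.71 × 0.54 × 0.94 × (1 − 0.76) = 0.0077846
  insider misuse: 0.09 × 0.77 × 0.75 × 0.84 × (1 − 0.28) = 0.031434
Odds(DDoS probe : insider misuse) = 0.0077846 / 0.031434 ≈ 0.248.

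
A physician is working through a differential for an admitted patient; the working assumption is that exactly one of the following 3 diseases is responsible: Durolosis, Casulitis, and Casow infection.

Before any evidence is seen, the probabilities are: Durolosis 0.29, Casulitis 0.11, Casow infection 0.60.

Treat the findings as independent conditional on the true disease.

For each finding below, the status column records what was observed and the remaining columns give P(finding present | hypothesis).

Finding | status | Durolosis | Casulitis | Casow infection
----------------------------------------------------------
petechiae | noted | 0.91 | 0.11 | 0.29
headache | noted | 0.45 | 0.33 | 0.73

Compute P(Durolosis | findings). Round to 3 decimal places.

For each hypothesis, the unnormalized posterior weight is prior × product of the finding likelihoods:
  Durolosis: 0.29 × 0.91 × 0.45 = 0.11875
  Casulitis: 0.11 × 0.11 × 0.33 = 0.003993
  Casow infection: 0.60 × 0.29 × 0.73 = 0.12702
The unnormalized weights sum to 0.24977.
P(Durolosis | evidence) = 0.11875 / 0.24977 ≈ 0.475.

0.475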